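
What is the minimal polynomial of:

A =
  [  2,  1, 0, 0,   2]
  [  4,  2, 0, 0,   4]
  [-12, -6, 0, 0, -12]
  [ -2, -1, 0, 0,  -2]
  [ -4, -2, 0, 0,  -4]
x^2

The characteristic polynomial is χ_A(x) = x^5, so the eigenvalues are known. The minimal polynomial is
  m_A(x) = Π_λ (x − λ)^{k_λ}
where k_λ is the size of the *largest* Jordan block for λ (equivalently, the smallest k with (A − λI)^k v = 0 for every generalised eigenvector v of λ).

  λ = 0: largest Jordan block has size 2, contributing (x − 0)^2

So m_A(x) = x^2 = x^2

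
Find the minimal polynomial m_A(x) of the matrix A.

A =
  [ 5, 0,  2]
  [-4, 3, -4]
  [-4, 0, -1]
x^2 - 4*x + 3

The characteristic polynomial is χ_A(x) = (x - 3)^2*(x - 1), so the eigenvalues are known. The minimal polynomial is
  m_A(x) = Π_λ (x − λ)^{k_λ}
where k_λ is the size of the *largest* Jordan block for λ (equivalently, the smallest k with (A − λI)^k v = 0 for every generalised eigenvector v of λ).

  λ = 1: largest Jordan block has size 1, contributing (x − 1)
  λ = 3: largest Jordan block has size 1, contributing (x − 3)

So m_A(x) = (x - 3)*(x - 1) = x^2 - 4*x + 3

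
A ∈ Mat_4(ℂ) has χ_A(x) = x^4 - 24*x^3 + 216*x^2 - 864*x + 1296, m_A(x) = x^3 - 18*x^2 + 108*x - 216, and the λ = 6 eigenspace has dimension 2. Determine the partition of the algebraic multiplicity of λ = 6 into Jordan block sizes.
Block sizes for λ = 6: [3, 1]

Step 1 — from the characteristic polynomial, algebraic multiplicity of λ = 6 is 4. From dim ker(A − (6)·I) = 2, there are exactly 2 Jordan blocks for λ = 6.
Step 2 — from the minimal polynomial, the factor (x − 6)^3 tells us the largest block for λ = 6 has size 3.
Step 3 — with total size 4, 2 blocks, and largest block 3, the block sizes (in nonincreasing order) are [3, 1].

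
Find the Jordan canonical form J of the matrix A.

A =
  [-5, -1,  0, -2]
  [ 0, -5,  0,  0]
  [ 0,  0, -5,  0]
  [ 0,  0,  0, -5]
J_2(-5) ⊕ J_1(-5) ⊕ J_1(-5)

The characteristic polynomial is
  det(x·I − A) = x^4 + 20*x^3 + 150*x^2 + 500*x + 625 = (x + 5)^4

Eigenvalues and multiplicities (the geometric multiplicity of λ is n − rank(A − λI), which equals the number of Jordan blocks for λ):
  λ = -5: algebraic multiplicity = 4, geometric multiplicity = 3

Determining the block sizes for each eigenvalue:
  λ = -5: 3 blocks summing to 4 forces exactly one block of size 2 and the rest size 1 → block sizes [2, 1, 1]

Assembling the blocks gives a Jordan form
J =
  [-5,  1,  0,  0]
  [ 0, -5,  0,  0]
  [ 0,  0, -5,  0]
  [ 0,  0,  0, -5]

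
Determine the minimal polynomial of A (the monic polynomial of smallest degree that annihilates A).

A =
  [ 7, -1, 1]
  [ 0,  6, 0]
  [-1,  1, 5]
x^2 - 12*x + 36

The characteristic polynomial is χ_A(x) = (x - 6)^3, so the eigenvalues are known. The minimal polynomial is
  m_A(x) = Π_λ (x − λ)^{k_λ}
where k_λ is the size of the *largest* Jordan block for λ (equivalently, the smallest k with (A − λI)^k v = 0 for every generalised eigenvector v of λ).

  λ = 6: largest Jordan block has size 2, contributing (x − 6)^2

So m_A(x) = (x - 6)^2 = x^2 - 12*x + 36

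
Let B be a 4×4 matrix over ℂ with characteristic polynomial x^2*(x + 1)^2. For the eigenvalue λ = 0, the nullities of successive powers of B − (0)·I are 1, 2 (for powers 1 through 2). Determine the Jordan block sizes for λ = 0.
Block sizes for λ = 0: [2]

From the dimensions of kernels of powers, the number of Jordan blocks of size at least j is d_j − d_{j−1} where d_j = dim ker(N^j) (with d_0 = 0). Computing the differences gives [1, 1].
The number of blocks of size exactly k is (#blocks of size ≥ k) − (#blocks of size ≥ k + 1), so the partition is: 1 block(s) of size 2.
In nonincreasing order the block sizes are [2].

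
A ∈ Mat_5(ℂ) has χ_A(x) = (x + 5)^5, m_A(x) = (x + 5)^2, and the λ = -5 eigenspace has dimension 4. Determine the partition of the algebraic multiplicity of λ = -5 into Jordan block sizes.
Block sizes for λ = -5: [2, 1, 1, 1]

Step 1 — from the characteristic polynomial, algebraic multiplicity of λ = -5 is 5. From dim ker(A − (-5)·I) = 4, there are exactly 4 Jordan blocks for λ = -5.
Step 2 — from the minimal polynomial, the factor (x + 5)^2 tells us the largest block for λ = -5 has size 2.
Step 3 — with total size 5, 4 blocks, and largest block 2, the block sizes (in nonincreasing order) are [2, 1, 1, 1].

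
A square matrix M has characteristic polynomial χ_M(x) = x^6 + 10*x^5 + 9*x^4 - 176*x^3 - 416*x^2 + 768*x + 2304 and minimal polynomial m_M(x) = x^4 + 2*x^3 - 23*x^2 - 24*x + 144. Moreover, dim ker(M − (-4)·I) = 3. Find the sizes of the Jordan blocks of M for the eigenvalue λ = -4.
Block sizes for λ = -4: [2, 1, 1]

Step 1 — from the characteristic polynomial, algebraic multiplicity of λ = -4 is 4. From dim ker(M − (-4)·I) = 3, there are exactly 3 Jordan blocks for λ = -4.
Step 2 — from the minimal polynomial, the factor (x + 4)^2 tells us the largest block for λ = -4 has size 2.
Step 3 — with total size 4, 3 blocks, and largest block 2, the block sizes (in nonincreasing order) are [2, 1, 1].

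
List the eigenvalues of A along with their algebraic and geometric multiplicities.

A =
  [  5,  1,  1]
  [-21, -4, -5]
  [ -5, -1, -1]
λ = 0: alg = 3, geom = 1

Step 1 — factor the characteristic polynomial to read off the algebraic multiplicities:
  χ_A(x) = x^3

Step 2 — compute geometric multiplicities via the rank-nullity identity g(λ) = n − rank(A − λI):
  rank(A − (0)·I) = 2, so dim ker(A − (0)·I) = n − 2 = 1

Summary:
  λ = 0: algebraic multiplicity = 3, geometric multiplicity = 1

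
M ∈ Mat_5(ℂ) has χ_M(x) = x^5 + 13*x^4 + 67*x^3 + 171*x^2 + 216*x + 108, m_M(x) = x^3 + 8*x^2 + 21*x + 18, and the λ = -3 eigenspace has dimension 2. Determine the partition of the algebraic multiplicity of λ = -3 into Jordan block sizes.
Block sizes for λ = -3: [2, 1]

Step 1 — from the characteristic polynomial, algebraic multiplicity of λ = -3 is 3. From dim ker(M − (-3)·I) = 2, there are exactly 2 Jordan blocks for λ = -3.
Step 2 — from the minimal polynomial, the factor (x + 3)^2 tells us the largest block for λ = -3 has size 2.
Step 3 — with total size 3, 2 blocks, and largest block 2, the block sizes (in nonincreasing order) are [2, 1].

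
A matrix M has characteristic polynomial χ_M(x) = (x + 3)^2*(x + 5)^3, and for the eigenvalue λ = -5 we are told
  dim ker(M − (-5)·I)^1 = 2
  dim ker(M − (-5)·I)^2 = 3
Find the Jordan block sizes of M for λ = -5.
Block sizes for λ = -5: [2, 1]

From the dimensions of kernels of powers, the number of Jordan blocks of size at least j is d_j − d_{j−1} where d_j = dim ker(N^j) (with d_0 = 0). Computing the differences gives [2, 1].
The number of blocks of size exactly k is (#blocks of size ≥ k) − (#blocks of size ≥ k + 1), so the partition is: 1 block(s) of size 1, 1 block(s) of size 2.
In nonincreasing order the block sizes are [2, 1].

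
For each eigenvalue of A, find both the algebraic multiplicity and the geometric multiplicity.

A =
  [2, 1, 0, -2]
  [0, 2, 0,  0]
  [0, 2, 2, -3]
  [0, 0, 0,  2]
λ = 2: alg = 4, geom = 2

Step 1 — factor the characteristic polynomial to read off the algebraic multiplicities:
  χ_A(x) = (x - 2)^4

Step 2 — compute geometric multiplicities via the rank-nullity identity g(λ) = n − rank(A − λI):
  rank(A − (2)·I) = 2, so dim ker(A − (2)·I) = n − 2 = 2

Summary:
  λ = 2: algebraic multiplicity = 4, geometric multiplicity = 2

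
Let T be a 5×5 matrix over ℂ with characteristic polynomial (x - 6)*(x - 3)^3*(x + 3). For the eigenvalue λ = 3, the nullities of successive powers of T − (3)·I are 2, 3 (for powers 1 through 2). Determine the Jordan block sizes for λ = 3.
Block sizes for λ = 3: [2, 1]

From the dimensions of kernels of powers, the number of Jordan blocks of size at least j is d_j − d_{j−1} where d_j = dim ker(N^j) (with d_0 = 0). Computing the differences gives [2, 1].
The number of blocks of size exactly k is (#blocks of size ≥ k) − (#blocks of size ≥ k + 1), so the partition is: 1 block(s) of size 1, 1 block(s) of size 2.
In nonincreasing order the block sizes are [2, 1].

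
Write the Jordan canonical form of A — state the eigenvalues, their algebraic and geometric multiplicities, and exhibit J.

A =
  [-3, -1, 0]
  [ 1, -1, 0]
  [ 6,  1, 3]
J_2(-2) ⊕ J_1(3)

The characteristic polynomial is
  det(x·I − A) = x^3 + x^2 - 8*x - 12 = (x - 3)*(x + 2)^2

Eigenvalues and multiplicities (the geometric multiplicity of λ is n − rank(A − λI), which equals the number of Jordan blocks for λ):
  λ = -2: algebraic multiplicity = 2, geometric multiplicity = 1
  λ = 3: algebraic multiplicity = 1, geometric multiplicity = 1

Determining the block sizes for each eigenvalue:
  λ = -2: one block (gm = 1), so the single block has size am = 2 → block sizes [2]
  λ = 3: one block (gm = 1), so the single block has size am = 1 → block sizes [1]

Assembling the blocks gives a Jordan form
J =
  [-2,  1, 0]
  [ 0, -2, 0]
  [ 0,  0, 3]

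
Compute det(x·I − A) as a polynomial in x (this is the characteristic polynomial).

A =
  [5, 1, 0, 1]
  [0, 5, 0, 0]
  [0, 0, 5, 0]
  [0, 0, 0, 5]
x^4 - 20*x^3 + 150*x^2 - 500*x + 625

Expanding det(x·I − A) (e.g. by cofactor expansion or by noting that A is similar to its Jordan form J, which has the same characteristic polynomial as A) gives
  χ_A(x) = x^4 - 20*x^3 + 150*x^2 - 500*x + 625
which factors as (x - 5)^4. The eigenvalues (with algebraic multiplicities) are λ = 5 with multiplicity 4.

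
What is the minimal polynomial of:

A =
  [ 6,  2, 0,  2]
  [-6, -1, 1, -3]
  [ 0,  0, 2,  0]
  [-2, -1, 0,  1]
x^3 - 6*x^2 + 12*x - 8

The characteristic polynomial is χ_A(x) = (x - 2)^4, so the eigenvalues are known. The minimal polynomial is
  m_A(x) = Π_λ (x − λ)^{k_λ}
where k_λ is the size of the *largest* Jordan block for λ (equivalently, the smallest k with (A − λI)^k v = 0 for every generalised eigenvector v of λ).

  λ = 2: largest Jordan block has size 3, contributing (x − 2)^3

So m_A(x) = (x - 2)^3 = x^3 - 6*x^2 + 12*x - 8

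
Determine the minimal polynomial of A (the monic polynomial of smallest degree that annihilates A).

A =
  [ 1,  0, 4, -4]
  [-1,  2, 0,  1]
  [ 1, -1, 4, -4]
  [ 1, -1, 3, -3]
x^3 - 3*x^2 + 3*x - 1

The characteristic polynomial is χ_A(x) = (x - 1)^4, so the eigenvalues are known. The minimal polynomial is
  m_A(x) = Π_λ (x − λ)^{k_λ}
where k_λ is the size of the *largest* Jordan block for λ (equivalently, the smallest k with (A − λI)^k v = 0 for every generalised eigenvector v of λ).

  λ = 1: largest Jordan block has size 3, contributing (x − 1)^3

So m_A(x) = (x - 1)^3 = x^3 - 3*x^2 + 3*x - 1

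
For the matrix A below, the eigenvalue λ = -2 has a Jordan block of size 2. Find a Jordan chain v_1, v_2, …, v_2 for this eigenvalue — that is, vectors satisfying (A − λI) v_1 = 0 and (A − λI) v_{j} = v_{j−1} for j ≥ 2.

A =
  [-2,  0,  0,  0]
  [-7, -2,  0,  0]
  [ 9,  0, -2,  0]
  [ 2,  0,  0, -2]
A Jordan chain for λ = -2 of length 2:
v_1 = (0, -7, 9, 2)ᵀ
v_2 = (1, 0, 0, 0)ᵀ

Let N = A − (-2)·I. We want v_2 with N^2 v_2 = 0 but N^1 v_2 ≠ 0; then v_{j-1} := N · v_j for j = 2, …, 2.

Pick v_2 = (1, 0, 0, 0)ᵀ.
Then v_1 = N · v_2 = (0, -7, 9, 2)ᵀ.

Sanity check: (A − (-2)·I) v_1 = (0, 0, 0, 0)ᵀ = 0. ✓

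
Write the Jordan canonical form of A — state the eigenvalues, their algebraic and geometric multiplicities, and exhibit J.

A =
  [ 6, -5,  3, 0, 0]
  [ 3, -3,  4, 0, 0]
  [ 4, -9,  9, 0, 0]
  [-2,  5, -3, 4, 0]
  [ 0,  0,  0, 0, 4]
J_3(4) ⊕ J_1(4) ⊕ J_1(4)

The characteristic polynomial is
  det(x·I − A) = x^5 - 20*x^4 + 160*x^3 - 640*x^2 + 1280*x - 1024 = (x - 4)^5

Eigenvalues and multiplicities (the geometric multiplicity of λ is n − rank(A − λI), which equals the number of Jordan blocks for λ):
  λ = 4: algebraic multiplicity = 5, geometric multiplicity = 3

Determining the block sizes for each eigenvalue:
  λ = 4: with am = 5 and gm = 3, the partition is not yet determined (e.g. several partitions of 5 into 3 parts exist). Let N = A − (4)·I. Computing rank(N^1) = 2, rank(N^2) = 1, rank(N^3) = 0; the number of blocks of size ≥ j is rank(N^{j−1}) − rank(N^j), giving [3, 1, 1]. So we have 1 block(s) of size 3, 2 block(s) of size 1 → block sizes [3, 1, 1]

Assembling the blocks gives a Jordan form
J =
  [4, 1, 0, 0, 0]
  [0, 4, 1, 0, 0]
  [0, 0, 4, 0, 0]
  [0, 0, 0, 4, 0]
  [0, 0, 0, 0, 4]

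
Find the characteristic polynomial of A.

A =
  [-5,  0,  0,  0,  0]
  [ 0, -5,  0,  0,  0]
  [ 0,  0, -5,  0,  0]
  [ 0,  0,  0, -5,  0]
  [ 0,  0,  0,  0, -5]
x^5 + 25*x^4 + 250*x^3 + 1250*x^2 + 3125*x + 3125

Expanding det(x·I − A) (e.g. by cofactor expansion or by noting that A is similar to its Jordan form J, which has the same characteristic polynomial as A) gives
  χ_A(x) = x^5 + 25*x^4 + 250*x^3 + 1250*x^2 + 3125*x + 3125
which factors as (x + 5)^5. The eigenvalues (with algebraic multiplicities) are λ = -5 with multiplicity 5.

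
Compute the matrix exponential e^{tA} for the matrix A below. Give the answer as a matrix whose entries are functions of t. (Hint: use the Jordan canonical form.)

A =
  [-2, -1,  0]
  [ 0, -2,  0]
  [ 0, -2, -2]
e^{tA} =
  [exp(-2*t), -t*exp(-2*t), 0]
  [0, exp(-2*t), 0]
  [0, -2*t*exp(-2*t), exp(-2*t)]

Strategy: write A = P · J · P⁻¹ where J is a Jordan canonical form, so e^{tA} = P · e^{tJ} · P⁻¹, and e^{tJ} can be computed block-by-block.

A has Jordan form
J =
  [-2,  1,  0]
  [ 0, -2,  0]
  [ 0,  0, -2]
(up to reordering of blocks).

Per-block formulas:
  For a 1×1 block at λ = -2: exp(t · [-2]) = [e^(-2t)].
  For a 2×2 Jordan block J_2(-2): exp(t · J_2(-2)) = e^(-2t)·(I + t·N), where N is the 2×2 nilpotent shift.

After assembling e^{tJ} and conjugating by P, we get:

e^{tA} =
  [exp(-2*t), -t*exp(-2*t), 0]
  [0, exp(-2*t), 0]
  [0, -2*t*exp(-2*t), exp(-2*t)]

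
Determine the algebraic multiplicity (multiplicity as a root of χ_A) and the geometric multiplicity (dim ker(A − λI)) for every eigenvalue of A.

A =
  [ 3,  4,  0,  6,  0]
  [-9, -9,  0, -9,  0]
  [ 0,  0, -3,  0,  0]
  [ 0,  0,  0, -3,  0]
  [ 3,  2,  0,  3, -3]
λ = -3: alg = 5, geom = 4

Step 1 — factor the characteristic polynomial to read off the algebraic multiplicities:
  χ_A(x) = (x + 3)^5

Step 2 — compute geometric multiplicities via the rank-nullity identity g(λ) = n − rank(A − λI):
  rank(A − (-3)·I) = 1, so dim ker(A − (-3)·I) = n − 1 = 4

Summary:
  λ = -3: algebraic multiplicity = 5, geometric multiplicity = 4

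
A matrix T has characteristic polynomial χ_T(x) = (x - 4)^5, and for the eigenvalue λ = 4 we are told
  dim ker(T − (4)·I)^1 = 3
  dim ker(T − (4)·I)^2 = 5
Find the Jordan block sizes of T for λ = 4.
Block sizes for λ = 4: [2, 2, 1]

From the dimensions of kernels of powers, the number of Jordan blocks of size at least j is d_j − d_{j−1} where d_j = dim ker(N^j) (with d_0 = 0). Computing the differences gives [3, 2].
The number of blocks of size exactly k is (#blocks of size ≥ k) − (#blocks of size ≥ k + 1), so the partition is: 1 block(s) of size 1, 2 block(s) of size 2.
In nonincreasing order the block sizes are [2, 2, 1].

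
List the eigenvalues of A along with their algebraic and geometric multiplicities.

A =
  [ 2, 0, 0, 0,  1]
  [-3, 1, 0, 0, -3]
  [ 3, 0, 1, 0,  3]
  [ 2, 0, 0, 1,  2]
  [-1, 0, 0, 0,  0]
λ = 1: alg = 5, geom = 4

Step 1 — factor the characteristic polynomial to read off the algebraic multiplicities:
  χ_A(x) = (x - 1)^5

Step 2 — compute geometric multiplicities via the rank-nullity identity g(λ) = n − rank(A − λI):
  rank(A − (1)·I) = 1, so dim ker(A − (1)·I) = n − 1 = 4

Summary:
  λ = 1: algebraic multiplicity = 5, geometric multiplicity = 4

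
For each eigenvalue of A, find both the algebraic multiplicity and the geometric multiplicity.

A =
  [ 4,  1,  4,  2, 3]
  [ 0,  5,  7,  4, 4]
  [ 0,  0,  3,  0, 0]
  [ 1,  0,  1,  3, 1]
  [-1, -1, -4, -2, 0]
λ = 3: alg = 5, geom = 2

Step 1 — factor the characteristic polynomial to read off the algebraic multiplicities:
  χ_A(x) = (x - 3)^5

Step 2 — compute geometric multiplicities via the rank-nullity identity g(λ) = n − rank(A − λI):
  rank(A − (3)·I) = 3, so dim ker(A − (3)·I) = n − 3 = 2

Summary:
  λ = 3: algebraic multiplicity = 5, geometric multiplicity = 2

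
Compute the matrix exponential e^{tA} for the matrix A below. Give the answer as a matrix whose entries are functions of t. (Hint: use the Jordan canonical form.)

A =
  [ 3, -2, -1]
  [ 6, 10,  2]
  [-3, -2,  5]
e^{tA} =
  [-3*t*exp(6*t) + exp(6*t), -2*t*exp(6*t), -t*exp(6*t)]
  [6*t*exp(6*t), 4*t*exp(6*t) + exp(6*t), 2*t*exp(6*t)]
  [-3*t*exp(6*t), -2*t*exp(6*t), -t*exp(6*t) + exp(6*t)]

Strategy: write A = P · J · P⁻¹ where J is a Jordan canonical form, so e^{tA} = P · e^{tJ} · P⁻¹, and e^{tJ} can be computed block-by-block.

A has Jordan form
J =
  [6, 1, 0]
  [0, 6, 0]
  [0, 0, 6]
(up to reordering of blocks).

Per-block formulas:
  For a 2×2 Jordan block J_2(6): exp(t · J_2(6)) = e^(6t)·(I + t·N), where N is the 2×2 nilpotent shift.
  For a 1×1 block at λ = 6: exp(t · [6]) = [e^(6t)].

After assembling e^{tJ} and conjugating by P, we get:

e^{tA} =
  [-3*t*exp(6*t) + exp(6*t), -2*t*exp(6*t), -t*exp(6*t)]
  [6*t*exp(6*t), 4*t*exp(6*t) + exp(6*t), 2*t*exp(6*t)]
  [-3*t*exp(6*t), -2*t*exp(6*t), -t*exp(6*t) + exp(6*t)]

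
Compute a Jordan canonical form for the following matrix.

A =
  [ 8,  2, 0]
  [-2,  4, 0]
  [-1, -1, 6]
J_2(6) ⊕ J_1(6)

The characteristic polynomial is
  det(x·I − A) = x^3 - 18*x^2 + 108*x - 216 = (x - 6)^3

Eigenvalues and multiplicities (the geometric multiplicity of λ is n − rank(A − λI), which equals the number of Jordan blocks for λ):
  λ = 6: algebraic multiplicity = 3, geometric multiplicity = 2

Determining the block sizes for each eigenvalue:
  λ = 6: 2 blocks summing to 3 forces exactly one block of size 2 and the rest size 1 → block sizes [2, 1]

Assembling the blocks gives a Jordan form
J =
  [6, 1, 0]
  [0, 6, 0]
  [0, 0, 6]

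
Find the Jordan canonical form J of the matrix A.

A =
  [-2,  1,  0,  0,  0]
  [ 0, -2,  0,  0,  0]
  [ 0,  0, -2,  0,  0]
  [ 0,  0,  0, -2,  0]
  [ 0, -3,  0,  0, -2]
J_2(-2) ⊕ J_1(-2) ⊕ J_1(-2) ⊕ J_1(-2)

The characteristic polynomial is
  det(x·I − A) = x^5 + 10*x^4 + 40*x^3 + 80*x^2 + 80*x + 32 = (x + 2)^5

Eigenvalues and multiplicities (the geometric multiplicity of λ is n − rank(A − λI), which equals the number of Jordan blocks for λ):
  λ = -2: algebraic multiplicity = 5, geometric multiplicity = 4

Determining the block sizes for each eigenvalue:
  λ = -2: 4 blocks summing to 5 forces exactly one block of size 2 and the rest size 1 → block sizes [2, 1, 1, 1]

Assembling the blocks gives a Jordan form
J =
  [-2,  1,  0,  0,  0]
  [ 0, -2,  0,  0,  0]
  [ 0,  0, -2,  0,  0]
  [ 0,  0,  0, -2,  0]
  [ 0,  0,  0,  0, -2]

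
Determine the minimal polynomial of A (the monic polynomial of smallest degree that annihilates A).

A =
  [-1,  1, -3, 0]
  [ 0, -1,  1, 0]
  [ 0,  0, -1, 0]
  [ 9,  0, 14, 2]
x^4 + x^3 - 3*x^2 - 5*x - 2

The characteristic polynomial is χ_A(x) = (x - 2)*(x + 1)^3, so the eigenvalues are known. The minimal polynomial is
  m_A(x) = Π_λ (x − λ)^{k_λ}
where k_λ is the size of the *largest* Jordan block for λ (equivalently, the smallest k with (A − λI)^k v = 0 for every generalised eigenvector v of λ).

  λ = -1: largest Jordan block has size 3, contributing (x + 1)^3
  λ = 2: largest Jordan block has size 1, contributing (x − 2)

So m_A(x) = (x - 2)*(x + 1)^3 = x^4 + x^3 - 3*x^2 - 5*x - 2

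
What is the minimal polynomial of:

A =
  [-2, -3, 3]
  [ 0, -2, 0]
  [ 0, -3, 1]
x^2 + x - 2

The characteristic polynomial is χ_A(x) = (x - 1)*(x + 2)^2, so the eigenvalues are known. The minimal polynomial is
  m_A(x) = Π_λ (x − λ)^{k_λ}
where k_λ is the size of the *largest* Jordan block for λ (equivalently, the smallest k with (A − λI)^k v = 0 for every generalised eigenvector v of λ).

  λ = -2: largest Jordan block has size 1, contributing (x + 2)
  λ = 1: largest Jordan block has size 1, contributing (x − 1)

So m_A(x) = (x - 1)*(x + 2) = x^2 + x - 2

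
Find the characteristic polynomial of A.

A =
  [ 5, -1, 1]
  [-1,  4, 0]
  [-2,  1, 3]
x^3 - 12*x^2 + 48*x - 64

Expanding det(x·I − A) (e.g. by cofactor expansion or by noting that A is similar to its Jordan form J, which has the same characteristic polynomial as A) gives
  χ_A(x) = x^3 - 12*x^2 + 48*x - 64
which factors as (x - 4)^3. The eigenvalues (with algebraic multiplicities) are λ = 4 with multiplicity 3.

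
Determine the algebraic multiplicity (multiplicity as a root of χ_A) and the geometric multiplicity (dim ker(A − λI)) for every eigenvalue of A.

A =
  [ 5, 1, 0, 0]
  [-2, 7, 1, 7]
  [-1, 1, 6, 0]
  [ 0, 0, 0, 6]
λ = 6: alg = 4, geom = 2

Step 1 — factor the characteristic polynomial to read off the algebraic multiplicities:
  χ_A(x) = (x - 6)^4

Step 2 — compute geometric multiplicities via the rank-nullity identity g(λ) = n − rank(A − λI):
  rank(A − (6)·I) = 2, so dim ker(A − (6)·I) = n − 2 = 2

Summary:
  λ = 6: algebraic multiplicity = 4, geometric multiplicity = 2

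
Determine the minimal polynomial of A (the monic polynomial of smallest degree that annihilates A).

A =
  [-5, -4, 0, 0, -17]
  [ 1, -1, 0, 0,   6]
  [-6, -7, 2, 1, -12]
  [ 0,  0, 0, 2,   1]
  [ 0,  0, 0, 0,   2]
x^5 - 15*x^3 + 10*x^2 + 60*x - 72

The characteristic polynomial is χ_A(x) = (x - 2)^3*(x + 3)^2, so the eigenvalues are known. The minimal polynomial is
  m_A(x) = Π_λ (x − λ)^{k_λ}
where k_λ is the size of the *largest* Jordan block for λ (equivalently, the smallest k with (A − λI)^k v = 0 for every generalised eigenvector v of λ).

  λ = -3: largest Jordan block has size 2, contributing (x + 3)^2
  λ = 2: largest Jordan block has size 3, contributing (x − 2)^3

So m_A(x) = (x - 2)^3*(x + 3)^2 = x^5 - 15*x^3 + 10*x^2 + 60*x - 72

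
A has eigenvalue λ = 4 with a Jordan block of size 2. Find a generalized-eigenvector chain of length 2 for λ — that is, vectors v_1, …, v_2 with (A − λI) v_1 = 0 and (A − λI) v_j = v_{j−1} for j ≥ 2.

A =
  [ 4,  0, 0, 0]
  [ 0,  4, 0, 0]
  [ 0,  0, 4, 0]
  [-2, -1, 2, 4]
A Jordan chain for λ = 4 of length 2:
v_1 = (0, 0, 0, -2)ᵀ
v_2 = (1, 0, 0, 0)ᵀ

Let N = A − (4)·I. We want v_2 with N^2 v_2 = 0 but N^1 v_2 ≠ 0; then v_{j-1} := N · v_j for j = 2, …, 2.

Pick v_2 = (1, 0, 0, 0)ᵀ.
Then v_1 = N · v_2 = (0, 0, 0, -2)ᵀ.

Sanity check: (A − (4)·I) v_1 = (0, 0, 0, 0)ᵀ = 0. ✓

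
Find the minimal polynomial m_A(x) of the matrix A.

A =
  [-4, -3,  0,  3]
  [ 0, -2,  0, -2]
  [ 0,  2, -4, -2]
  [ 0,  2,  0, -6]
x^2 + 8*x + 16

The characteristic polynomial is χ_A(x) = (x + 4)^4, so the eigenvalues are known. The minimal polynomial is
  m_A(x) = Π_λ (x − λ)^{k_λ}
where k_λ is the size of the *largest* Jordan block for λ (equivalently, the smallest k with (A − λI)^k v = 0 for every generalised eigenvector v of λ).

  λ = -4: largest Jordan block has size 2, contributing (x + 4)^2

So m_A(x) = (x + 4)^2 = x^2 + 8*x + 16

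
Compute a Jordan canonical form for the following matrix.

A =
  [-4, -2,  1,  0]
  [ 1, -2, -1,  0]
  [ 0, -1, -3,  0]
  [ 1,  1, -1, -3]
J_3(-3) ⊕ J_1(-3)

The characteristic polynomial is
  det(x·I − A) = x^4 + 12*x^3 + 54*x^2 + 108*x + 81 = (x + 3)^4

Eigenvalues and multiplicities (the geometric multiplicity of λ is n − rank(A − λI), which equals the number of Jordan blocks for λ):
  λ = -3: algebraic multiplicity = 4, geometric multiplicity = 2

Determining the block sizes for each eigenvalue:
  λ = -3: with am = 4 and gm = 2, the partition is not yet determined (e.g. several partitions of 4 into 2 parts exist). Let N = A − (-3)·I. Computing rank(N^1) = 2, rank(N^2) = 1, rank(N^3) = 0; the number of blocks of size ≥ j is rank(N^{j−1}) − rank(N^j), giving [2, 1, 1]. So we have 1 block(s) of size 3, 1 block(s) of size 1 → block sizes [3, 1]

Assembling the blocks gives a Jordan form
J =
  [-3,  1,  0,  0]
  [ 0, -3,  1,  0]
  [ 0,  0, -3,  0]
  [ 0,  0,  0, -3]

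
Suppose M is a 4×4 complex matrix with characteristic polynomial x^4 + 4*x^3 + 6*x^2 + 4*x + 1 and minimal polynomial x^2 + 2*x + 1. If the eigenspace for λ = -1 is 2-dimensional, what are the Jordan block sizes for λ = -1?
Block sizes for λ = -1: [2, 2]

Step 1 — from the characteristic polynomial, algebraic multiplicity of λ = -1 is 4. From dim ker(M − (-1)·I) = 2, there are exactly 2 Jordan blocks for λ = -1.
Step 2 — from the minimal polynomial, the factor (x + 1)^2 tells us the largest block for λ = -1 has size 2.
Step 3 — with total size 4, 2 blocks, and largest block 2, the block sizes (in nonincreasing order) are [2, 2].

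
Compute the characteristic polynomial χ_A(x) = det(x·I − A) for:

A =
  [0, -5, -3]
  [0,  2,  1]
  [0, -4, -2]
x^3

Expanding det(x·I − A) (e.g. by cofactor expansion or by noting that A is similar to its Jordan form J, which has the same characteristic polynomial as A) gives
  χ_A(x) = x^3
which factors as x^3. The eigenvalues (with algebraic multiplicities) are λ = 0 with multiplicity 3.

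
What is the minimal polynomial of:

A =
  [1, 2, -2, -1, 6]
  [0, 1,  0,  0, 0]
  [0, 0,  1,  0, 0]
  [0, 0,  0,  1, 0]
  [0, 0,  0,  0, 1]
x^2 - 2*x + 1

The characteristic polynomial is χ_A(x) = (x - 1)^5, so the eigenvalues are known. The minimal polynomial is
  m_A(x) = Π_λ (x − λ)^{k_λ}
where k_λ is the size of the *largest* Jordan block for λ (equivalently, the smallest k with (A − λI)^k v = 0 for every generalised eigenvector v of λ).

  λ = 1: largest Jordan block has size 2, contributing (x − 1)^2

So m_A(x) = (x - 1)^2 = x^2 - 2*x + 1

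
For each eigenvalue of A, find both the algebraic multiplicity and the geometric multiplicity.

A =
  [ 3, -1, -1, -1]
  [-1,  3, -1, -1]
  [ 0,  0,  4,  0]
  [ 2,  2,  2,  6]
λ = 4: alg = 4, geom = 3

Step 1 — factor the characteristic polynomial to read off the algebraic multiplicities:
  χ_A(x) = (x - 4)^4

Step 2 — compute geometric multiplicities via the rank-nullity identity g(λ) = n − rank(A − λI):
  rank(A − (4)·I) = 1, so dim ker(A − (4)·I) = n − 1 = 3

Summary:
  λ = 4: algebraic multiplicity = 4, geometric multiplicity = 3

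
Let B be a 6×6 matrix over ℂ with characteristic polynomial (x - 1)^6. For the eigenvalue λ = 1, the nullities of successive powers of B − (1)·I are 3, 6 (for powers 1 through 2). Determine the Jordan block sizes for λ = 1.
Block sizes for λ = 1: [2, 2, 2]

From the dimensions of kernels of powers, the number of Jordan blocks of size at least j is d_j − d_{j−1} where d_j = dim ker(N^j) (with d_0 = 0). Computing the differences gives [3, 3].
The number of blocks of size exactly k is (#blocks of size ≥ k) − (#blocks of size ≥ k + 1), so the partition is: 3 block(s) of size 2.
In nonincreasing order the block sizes are [2, 2, 2].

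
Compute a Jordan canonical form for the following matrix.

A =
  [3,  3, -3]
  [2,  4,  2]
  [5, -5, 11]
J_2(6) ⊕ J_1(6)

The characteristic polynomial is
  det(x·I − A) = x^3 - 18*x^2 + 108*x - 216 = (x - 6)^3

Eigenvalues and multiplicities (the geometric multiplicity of λ is n − rank(A − λI), which equals the number of Jordan blocks for λ):
  λ = 6: algebraic multiplicity = 3, geometric multiplicity = 2

Determining the block sizes for each eigenvalue:
  λ = 6: 2 blocks summing to 3 forces exactly one block of size 2 and the rest size 1 → block sizes [2, 1]

Assembling the blocks gives a Jordan form
J =
  [6, 1, 0]
  [0, 6, 0]
  [0, 0, 6]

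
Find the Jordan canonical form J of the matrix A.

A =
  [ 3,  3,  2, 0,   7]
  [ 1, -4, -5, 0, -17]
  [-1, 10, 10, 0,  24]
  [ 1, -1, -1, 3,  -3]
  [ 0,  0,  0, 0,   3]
J_3(3) ⊕ J_1(3) ⊕ J_1(3)

The characteristic polynomial is
  det(x·I − A) = x^5 - 15*x^4 + 90*x^3 - 270*x^2 + 405*x - 243 = (x - 3)^5

Eigenvalues and multiplicities (the geometric multiplicity of λ is n − rank(A − λI), which equals the number of Jordan blocks for λ):
  λ = 3: algebraic multiplicity = 5, geometric multiplicity = 3

Determining the block sizes for each eigenvalue:
  λ = 3: with am = 5 and gm = 3, the partition is not yet determined (e.g. several partitions of 5 into 3 parts exist). Let N = A − (3)·I. Computing rank(N^1) = 2, rank(N^2) = 1, rank(N^3) = 0; the number of blocks of size ≥ j is rank(N^{j−1}) − rank(N^j), giving [3, 1, 1]. So we have 1 block(s) of size 3, 2 block(s) of size 1 → block sizes [3, 1, 1]

Assembling the blocks gives a Jordan form
J =
  [3, 1, 0, 0, 0]
  [0, 3, 1, 0, 0]
  [0, 0, 3, 0, 0]
  [0, 0, 0, 3, 0]
  [0, 0, 0, 0, 3]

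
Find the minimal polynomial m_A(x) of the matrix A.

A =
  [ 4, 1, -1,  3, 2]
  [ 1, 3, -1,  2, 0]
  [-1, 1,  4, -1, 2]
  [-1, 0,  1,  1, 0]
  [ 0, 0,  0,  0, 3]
x^2 - 6*x + 9

The characteristic polynomial is χ_A(x) = (x - 3)^5, so the eigenvalues are known. The minimal polynomial is
  m_A(x) = Π_λ (x − λ)^{k_λ}
where k_λ is the size of the *largest* Jordan block for λ (equivalently, the smallest k with (A − λI)^k v = 0 for every generalised eigenvector v of λ).

  λ = 3: largest Jordan block has size 2, contributing (x − 3)^2

So m_A(x) = (x - 3)^2 = x^2 - 6*x + 9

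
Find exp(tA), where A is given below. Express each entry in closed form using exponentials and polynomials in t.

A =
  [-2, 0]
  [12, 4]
e^{tA} =
  [exp(-2*t), 0]
  [2*exp(4*t) - 2*exp(-2*t), exp(4*t)]

Strategy: write A = P · J · P⁻¹ where J is a Jordan canonical form, so e^{tA} = P · e^{tJ} · P⁻¹, and e^{tJ} can be computed block-by-block.

A has Jordan form
J =
  [-2, 0]
  [ 0, 4]
(up to reordering of blocks).

Per-block formulas:
  For a 1×1 block at λ = -2: exp(t · [-2]) = [e^(-2t)].
  For a 1×1 block at λ = 4: exp(t · [4]) = [e^(4t)].

After assembling e^{tJ} and conjugating by P, we get:

e^{tA} =
  [exp(-2*t), 0]
  [2*exp(4*t) - 2*exp(-2*t), exp(4*t)]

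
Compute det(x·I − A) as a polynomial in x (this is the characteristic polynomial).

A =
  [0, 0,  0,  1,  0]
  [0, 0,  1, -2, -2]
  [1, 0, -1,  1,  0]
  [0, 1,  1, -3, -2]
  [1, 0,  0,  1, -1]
x^5 + 5*x^4 + 10*x^3 + 10*x^2 + 5*x + 1

Expanding det(x·I − A) (e.g. by cofactor expansion or by noting that A is similar to its Jordan form J, which has the same characteristic polynomial as A) gives
  χ_A(x) = x^5 + 5*x^4 + 10*x^3 + 10*x^2 + 5*x + 1
which factors as (x + 1)^5. The eigenvalues (with algebraic multiplicities) are λ = -1 with multiplicity 5.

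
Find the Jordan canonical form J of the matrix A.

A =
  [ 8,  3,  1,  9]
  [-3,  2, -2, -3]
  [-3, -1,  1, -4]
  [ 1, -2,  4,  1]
J_3(2) ⊕ J_1(6)

The characteristic polynomial is
  det(x·I − A) = x^4 - 12*x^3 + 48*x^2 - 80*x + 48 = (x - 6)*(x - 2)^3

Eigenvalues and multiplicities (the geometric multiplicity of λ is n − rank(A − λI), which equals the number of Jordan blocks for λ):
  λ = 2: algebraic multiplicity = 3, geometric multiplicity = 1
  λ = 6: algebraic multiplicity = 1, geometric multiplicity = 1

Determining the block sizes for each eigenvalue:
  λ = 2: one block (gm = 1), so the single block has size am = 3 → block sizes [3]
  λ = 6: one block (gm = 1), so the single block has size am = 1 → block sizes [1]

Assembling the blocks gives a Jordan form
J =
  [2, 1, 0, 0]
  [0, 2, 1, 0]
  [0, 0, 2, 0]
  [0, 0, 0, 6]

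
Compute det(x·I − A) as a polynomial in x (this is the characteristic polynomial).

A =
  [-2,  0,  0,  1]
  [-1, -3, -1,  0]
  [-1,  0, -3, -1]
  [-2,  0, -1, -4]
x^4 + 12*x^3 + 54*x^2 + 108*x + 81

Expanding det(x·I − A) (e.g. by cofactor expansion or by noting that A is similar to its Jordan form J, which has the same characteristic polynomial as A) gives
  χ_A(x) = x^4 + 12*x^3 + 54*x^2 + 108*x + 81
which factors as (x + 3)^4. The eigenvalues (with algebraic multiplicities) are λ = -3 with multiplicity 4.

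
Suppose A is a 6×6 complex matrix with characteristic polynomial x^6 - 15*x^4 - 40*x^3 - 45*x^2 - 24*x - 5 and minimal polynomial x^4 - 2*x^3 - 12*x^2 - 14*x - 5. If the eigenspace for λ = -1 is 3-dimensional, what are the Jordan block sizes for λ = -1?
Block sizes for λ = -1: [3, 1, 1]

Step 1 — from the characteristic polynomial, algebraic multiplicity of λ = -1 is 5. From dim ker(A − (-1)·I) = 3, there are exactly 3 Jordan blocks for λ = -1.
Step 2 — from the minimal polynomial, the factor (x + 1)^3 tells us the largest block for λ = -1 has size 3.
Step 3 — with total size 5, 3 blocks, and largest block 3, the block sizes (in nonincreasing order) are [3, 1, 1].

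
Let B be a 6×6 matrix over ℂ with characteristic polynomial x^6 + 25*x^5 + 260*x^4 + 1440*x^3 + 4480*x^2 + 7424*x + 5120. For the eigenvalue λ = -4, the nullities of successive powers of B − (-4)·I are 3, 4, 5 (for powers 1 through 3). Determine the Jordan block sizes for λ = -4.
Block sizes for λ = -4: [3, 1, 1]

From the dimensions of kernels of powers, the number of Jordan blocks of size at least j is d_j − d_{j−1} where d_j = dim ker(N^j) (with d_0 = 0). Computing the differences gives [3, 1, 1].
The number of blocks of size exactly k is (#blocks of size ≥ k) − (#blocks of size ≥ k + 1), so the partition is: 2 block(s) of size 1, 1 block(s) of size 3.
In nonincreasing order the block sizes are [3, 1, 1].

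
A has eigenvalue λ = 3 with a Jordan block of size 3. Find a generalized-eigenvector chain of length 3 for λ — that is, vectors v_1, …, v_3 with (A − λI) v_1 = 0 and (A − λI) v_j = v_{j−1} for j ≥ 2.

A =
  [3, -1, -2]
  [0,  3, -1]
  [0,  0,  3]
A Jordan chain for λ = 3 of length 3:
v_1 = (1, 0, 0)ᵀ
v_2 = (-2, -1, 0)ᵀ
v_3 = (0, 0, 1)ᵀ

Let N = A − (3)·I. We want v_3 with N^3 v_3 = 0 but N^2 v_3 ≠ 0; then v_{j-1} := N · v_j for j = 3, …, 2.

Pick v_3 = (0, 0, 1)ᵀ.
Then v_2 = N · v_3 = (-2, -1, 0)ᵀ.
Then v_1 = N · v_2 = (1, 0, 0)ᵀ.

Sanity check: (A − (3)·I) v_1 = (0, 0, 0)ᵀ = 0. ✓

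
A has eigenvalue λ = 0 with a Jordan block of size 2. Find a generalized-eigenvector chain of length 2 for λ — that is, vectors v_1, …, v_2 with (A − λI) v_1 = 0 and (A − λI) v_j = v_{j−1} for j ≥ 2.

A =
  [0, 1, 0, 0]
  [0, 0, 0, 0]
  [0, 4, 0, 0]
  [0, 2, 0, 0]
A Jordan chain for λ = 0 of length 2:
v_1 = (1, 0, 4, 2)ᵀ
v_2 = (0, 1, 0, 0)ᵀ

Let N = A − (0)·I. We want v_2 with N^2 v_2 = 0 but N^1 v_2 ≠ 0; then v_{j-1} := N · v_j for j = 2, …, 2.

Pick v_2 = (0, 1, 0, 0)ᵀ.
Then v_1 = N · v_2 = (1, 0, 4, 2)ᵀ.

Sanity check: (A − (0)·I) v_1 = (0, 0, 0, 0)ᵀ = 0. ✓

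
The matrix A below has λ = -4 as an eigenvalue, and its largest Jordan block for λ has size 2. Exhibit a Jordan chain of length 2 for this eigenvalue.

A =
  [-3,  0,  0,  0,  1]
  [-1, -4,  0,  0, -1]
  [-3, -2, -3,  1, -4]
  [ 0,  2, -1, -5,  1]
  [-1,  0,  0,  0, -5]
A Jordan chain for λ = -4 of length 2:
v_1 = (1, -1, -3, 0, -1)ᵀ
v_2 = (1, 0, 0, 0, 0)ᵀ

Let N = A − (-4)·I. We want v_2 with N^2 v_2 = 0 but N^1 v_2 ≠ 0; then v_{j-1} := N · v_j for j = 2, …, 2.

Pick v_2 = (1, 0, 0, 0, 0)ᵀ.
Then v_1 = N · v_2 = (1, -1, -3, 0, -1)ᵀ.

Sanity check: (A − (-4)·I) v_1 = (0, 0, 0, 0, 0)ᵀ = 0. ✓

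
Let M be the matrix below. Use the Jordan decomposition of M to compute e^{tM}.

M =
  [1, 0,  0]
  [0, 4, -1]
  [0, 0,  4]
e^{tM} =
  [exp(t), 0, 0]
  [0, exp(4*t), -t*exp(4*t)]
  [0, 0, exp(4*t)]

Strategy: write M = P · J · P⁻¹ where J is a Jordan canonical form, so e^{tM} = P · e^{tJ} · P⁻¹, and e^{tJ} can be computed block-by-block.

M has Jordan form
J =
  [1, 0, 0]
  [0, 4, 1]
  [0, 0, 4]
(up to reordering of blocks).

Per-block formulas:
  For a 1×1 block at λ = 1: exp(t · [1]) = [e^(1t)].
  For a 2×2 Jordan block J_2(4): exp(t · J_2(4)) = e^(4t)·(I + t·N), where N is the 2×2 nilpotent shift.

After assembling e^{tJ} and conjugating by P, we get:

e^{tM} =
  [exp(t), 0, 0]
  [0, exp(4*t), -t*exp(4*t)]
  [0, 0, exp(4*t)]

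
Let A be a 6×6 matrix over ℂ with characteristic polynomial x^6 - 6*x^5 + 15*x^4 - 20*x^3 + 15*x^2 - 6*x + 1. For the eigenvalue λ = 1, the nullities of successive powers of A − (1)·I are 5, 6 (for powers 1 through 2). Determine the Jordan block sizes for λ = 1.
Block sizes for λ = 1: [2, 1, 1, 1, 1]

From the dimensions of kernels of powers, the number of Jordan blocks of size at least j is d_j − d_{j−1} where d_j = dim ker(N^j) (with d_0 = 0). Computing the differences gives [5, 1].
The number of blocks of size exactly k is (#blocks of size ≥ k) − (#blocks of size ≥ k + 1), so the partition is: 4 block(s) of size 1, 1 block(s) of size 2.
In nonincreasing order the block sizes are [2, 1, 1, 1, 1].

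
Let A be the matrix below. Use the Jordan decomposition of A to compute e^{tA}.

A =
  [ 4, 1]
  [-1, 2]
e^{tA} =
  [t*exp(3*t) + exp(3*t), t*exp(3*t)]
  [-t*exp(3*t), -t*exp(3*t) + exp(3*t)]

Strategy: write A = P · J · P⁻¹ where J is a Jordan canonical form, so e^{tA} = P · e^{tJ} · P⁻¹, and e^{tJ} can be computed block-by-block.

A has Jordan form
J =
  [3, 1]
  [0, 3]
(up to reordering of blocks).

Per-block formulas:
  For a 2×2 Jordan block J_2(3): exp(t · J_2(3)) = e^(3t)·(I + t·N), where N is the 2×2 nilpotent shift.

After assembling e^{tJ} and conjugating by P, we get:

e^{tA} =
  [t*exp(3*t) + exp(3*t), t*exp(3*t)]
  [-t*exp(3*t), -t*exp(3*t) + exp(3*t)]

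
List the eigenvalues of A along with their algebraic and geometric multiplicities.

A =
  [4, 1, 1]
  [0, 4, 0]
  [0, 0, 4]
λ = 4: alg = 3, geom = 2

Step 1 — factor the characteristic polynomial to read off the algebraic multiplicities:
  χ_A(x) = (x - 4)^3

Step 2 — compute geometric multiplicities via the rank-nullity identity g(λ) = n − rank(A − λI):
  rank(A − (4)·I) = 1, so dim ker(A − (4)·I) = n − 1 = 2

Summary:
  λ = 4: algebraic multiplicity = 3, geometric multiplicity = 2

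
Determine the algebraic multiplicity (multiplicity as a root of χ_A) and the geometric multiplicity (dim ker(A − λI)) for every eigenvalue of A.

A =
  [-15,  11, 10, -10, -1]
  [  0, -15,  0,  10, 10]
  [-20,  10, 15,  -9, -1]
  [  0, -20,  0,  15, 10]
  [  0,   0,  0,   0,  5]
λ = -5: alg = 2, geom = 1; λ = 5: alg = 3, geom = 2

Step 1 — factor the characteristic polynomial to read off the algebraic multiplicities:
  χ_A(x) = (x - 5)^3*(x + 5)^2

Step 2 — compute geometric multiplicities via the rank-nullity identity g(λ) = n − rank(A − λI):
  rank(A − (-5)·I) = 4, so dim ker(A − (-5)·I) = n − 4 = 1
  rank(A − (5)·I) = 3, so dim ker(A − (5)·I) = n − 3 = 2

Summary:
  λ = -5: algebraic multiplicity = 2, geometric multiplicity = 1
  λ = 5: algebraic multiplicity = 3, geometric multiplicity = 2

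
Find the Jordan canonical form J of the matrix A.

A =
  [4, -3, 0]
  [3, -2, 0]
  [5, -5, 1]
J_2(1) ⊕ J_1(1)

The characteristic polynomial is
  det(x·I − A) = x^3 - 3*x^2 + 3*x - 1 = (x - 1)^3

Eigenvalues and multiplicities (the geometric multiplicity of λ is n − rank(A − λI), which equals the number of Jordan blocks for λ):
  λ = 1: algebraic multiplicity = 3, geometric multiplicity = 2

Determining the block sizes for each eigenvalue:
  λ = 1: 2 blocks summing to 3 forces exactly one block of size 2 and the rest size 1 → block sizes [2, 1]

Assembling the blocks gives a Jordan form
J =
  [1, 1, 0]
  [0, 1, 0]
  [0, 0, 1]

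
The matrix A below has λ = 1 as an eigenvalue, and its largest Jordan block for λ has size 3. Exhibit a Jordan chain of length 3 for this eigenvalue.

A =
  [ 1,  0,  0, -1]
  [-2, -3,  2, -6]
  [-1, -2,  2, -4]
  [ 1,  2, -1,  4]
A Jordan chain for λ = 1 of length 3:
v_1 = (-1, 0, -1, 0)ᵀ
v_2 = (0, -2, -1, 1)ᵀ
v_3 = (1, 0, 0, 0)ᵀ

Let N = A − (1)·I. We want v_3 with N^3 v_3 = 0 but N^2 v_3 ≠ 0; then v_{j-1} := N · v_j for j = 3, …, 2.

Pick v_3 = (1, 0, 0, 0)ᵀ.
Then v_2 = N · v_3 = (0, -2, -1, 1)ᵀ.
Then v_1 = N · v_2 = (-1, 0, -1, 0)ᵀ.

Sanity check: (A − (1)·I) v_1 = (0, 0, 0, 0)ᵀ = 0. ✓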